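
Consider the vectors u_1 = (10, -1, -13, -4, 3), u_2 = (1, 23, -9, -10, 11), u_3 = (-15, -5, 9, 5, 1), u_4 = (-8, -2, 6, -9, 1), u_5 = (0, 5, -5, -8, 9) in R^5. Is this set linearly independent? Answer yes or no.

yes

Form the matrix with these vectors as rows and row reduce.
R2 ← R2 − (1/10)·R1: [0, 231/10, -77/10, -48/5, 107/10]
R3 ← R3 + (3/2)·R1: [0, -13/2, -21/2, -1, 11/2]
R4 ← R4 + (4/5)·R1: [0, -14/5, -22/5, -61/5, 17/5]
R3 ← R3 + (65/231)·R2: [0, 0, -38/3, -285/77, 1966/231]
R4 ← R4 + (4/33)·R2: [0, 0, -16/3, -147/11, 155/33]
R5 ← R5 − (50/231)·R2: [0, 0, -10/3, -456/77, 1544/231]
R4 ← R4 − (8/19)·R3: [0, 0, 0, -909/77, 1629/1463]
R5 ← R5 − (5/19)·R3: [0, 0, 0, -381/77, 6502/1463]
R5 ← R5 − (127/303)·R4: [0, 0, 0, 0, 7633/1919]
5 nonzero rows, so the 5 vectors span a space of dimension 5.
Since 5 = 5, the vectors are linearly independent.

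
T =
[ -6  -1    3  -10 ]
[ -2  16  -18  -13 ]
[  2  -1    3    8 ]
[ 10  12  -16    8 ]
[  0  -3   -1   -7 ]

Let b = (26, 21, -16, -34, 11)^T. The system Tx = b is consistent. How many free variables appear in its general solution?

Row reduce the augmented matrix [T | b].
R2 ← R2 − (1/3)·R1: [0, 49/3, -19, -29/3, 37/3]
R3 ← R3 + (1/3)·R1: [0, -4/3, 4, 14/3, -22/3]
R4 ← R4 + (5/3)·R1: [0, 31/3, -11, -26/3, 28/3]
R3 ← R3 + (4/49)·R2: [0, 0, 120/49, 190/49, -310/49]
R4 ← R4 − (31/49)·R2: [0, 0, 50/49, -125/49, 75/49]
R5 ← R5 + (9/49)·R2: [0, 0, -220/49, -430/49, 650/49]
R4 ← R4 − (5/12)·R3: [0, 0, 0, -25/6, 25/6]
R5 ← R5 + (11/6)·R3: [0, 0, 0, -5/3, 5/3]
R5 ← R5 − (2/5)·R4: [0, 0, 0, 0, 0]
The echelon form has 4 nonzero rows, and every pivot lies in the first 4 columns, so rank(T) = rank([T|b]) = 4.
The system is consistent.
Free variables = (unknowns) − (rank) = 4 − 4 = 0.

0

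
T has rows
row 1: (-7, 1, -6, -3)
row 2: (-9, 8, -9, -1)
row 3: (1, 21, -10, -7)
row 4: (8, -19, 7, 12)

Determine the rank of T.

Row reduce to echelon form.
R2 ← R2 − (9/7)·R1: [0, 47/7, -9/7, 20/7]
R3 ← R3 + (1/7)·R1: [0, 148/7, -76/7, -52/7]
R4 ← R4 + (8/7)·R1: [0, -125/7, 1/7, 60/7]
R3 ← R3 − (148/47)·R2: [0, 0, -320/47, -772/47]
R4 ← R4 + (125/47)·R2: [0, 0, -154/47, 760/47]
R4 ← R4 − (77/160)·R3: [0, 0, 0, 963/40]
Echelon form has 4 nonzero rows, so rank(T) = 4.

4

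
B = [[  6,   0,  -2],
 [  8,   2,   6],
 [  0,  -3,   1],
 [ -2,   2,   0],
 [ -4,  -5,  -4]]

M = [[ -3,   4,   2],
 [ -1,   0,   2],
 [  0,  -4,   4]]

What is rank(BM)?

2

First compute BM:
[[-18,  32,   4],
 [-26,   8,  44],
 [  3,  -4,  -2],
 [  4,  -8,   0],
 [ 17,   0, -34]]
Now row reduce the product.
R2 ← R2 − (13/9)·R1: [0, -344/9, 344/9]
R3 ← R3 + (1/6)·R1: [0, 4/3, -4/3]
R4 ← R4 + (2/9)·R1: [0, -8/9, 8/9]
R5 ← R5 + (17/18)·R1: [0, 272/9, -272/9]
R3 ← R3 + (3/86)·R2: [0, 0, 0]
R4 ← R4 − (1/43)·R2: [0, 0, 0]
R5 ← R5 + (34/43)·R2: [0, 0, 0]
2 nonzero rows, so rank(BM) = 2.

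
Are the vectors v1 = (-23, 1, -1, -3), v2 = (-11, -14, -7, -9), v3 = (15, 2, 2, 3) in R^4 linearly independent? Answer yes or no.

Form the matrix with these vectors as rows and row reduce.
R2 ← R2 − (11/23)·R1: [0, -333/23, -150/23, -174/23]
R3 ← R3 + (15/23)·R1: [0, 61/23, 31/23, 24/23]
R3 ← R3 + (61/333)·R2: [0, 0, 17/111, -38/111]
3 nonzero rows, so the 3 vectors span a space of dimension 3.
Since 3 = 3, the vectors are linearly independent.

yes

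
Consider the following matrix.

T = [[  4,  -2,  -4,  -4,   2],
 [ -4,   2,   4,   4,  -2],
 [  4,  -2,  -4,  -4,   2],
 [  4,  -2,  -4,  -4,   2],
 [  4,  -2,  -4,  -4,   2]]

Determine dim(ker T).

4

Row reduce to echelon form.
R2 ← R2 + R1: [0, 0, 0, 0, 0]
R3 ← R3 − R1: [0, 0, 0, 0, 0]
R4 ← R4 − R1: [0, 0, 0, 0, 0]
R5 ← R5 − R1: [0, 0, 0, 0, 0]
1 nonzero row, so rank(T) = 1.
T has 5 columns; by rank–nullity, nullity = 5 − 1 = 4.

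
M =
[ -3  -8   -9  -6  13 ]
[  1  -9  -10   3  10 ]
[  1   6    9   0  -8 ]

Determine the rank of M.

Row reduce to echelon form.
R2 ← R2 + (1/3)·R1: [0, -35/3, -13, 1, 43/3]
R3 ← R3 + (1/3)·R1: [0, 10/3, 6, -2, -11/3]
R3 ← R3 + (2/7)·R2: [0, 0, 16/7, -12/7, 3/7]
Echelon form has 3 nonzero rows, so rank(M) = 3.

3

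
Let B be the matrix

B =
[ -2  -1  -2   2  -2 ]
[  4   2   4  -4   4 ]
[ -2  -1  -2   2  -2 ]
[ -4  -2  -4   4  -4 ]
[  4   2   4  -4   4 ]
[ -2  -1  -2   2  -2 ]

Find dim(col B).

Row reduce to echelon form.
R2 ← R2 + (2)·R1: [0, 0, 0, 0, 0]
R3 ← R3 − R1: [0, 0, 0, 0, 0]
R4 ← R4 − (2)·R1: [0, 0, 0, 0, 0]
R5 ← R5 + (2)·R1: [0, 0, 0, 0, 0]
R6 ← R6 − R1: [0, 0, 0, 0, 0]
Echelon form has 1 nonzero row, so rank(B) = 1.
The column space has dimension equal to the rank: 1.

1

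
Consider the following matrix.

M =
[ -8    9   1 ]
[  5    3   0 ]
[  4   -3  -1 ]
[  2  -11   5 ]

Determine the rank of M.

3

Row reduce to echelon form.
R2 ← R2 + (5/8)·R1: [0, 69/8, 5/8]
R3 ← R3 + (1/2)·R1: [0, 3/2, -1/2]
R4 ← R4 + (1/4)·R1: [0, -35/4, 21/4]
R3 ← R3 − (4/23)·R2: [0, 0, -14/23]
R4 ← R4 + (70/69)·R2: [0, 0, 406/69]
R4 ← R4 + (29/3)·R3: [0, 0, 0]
Echelon form has 3 nonzero rows, so rank(M) = 3.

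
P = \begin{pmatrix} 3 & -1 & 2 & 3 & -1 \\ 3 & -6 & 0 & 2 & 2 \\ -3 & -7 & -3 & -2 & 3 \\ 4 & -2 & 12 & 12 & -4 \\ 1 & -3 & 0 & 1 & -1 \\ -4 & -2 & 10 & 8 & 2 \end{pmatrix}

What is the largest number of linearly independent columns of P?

5

Row reduce to echelon form.
R2 ← R2 − R1: [0, -5, -2, -1, 3]
R3 ← R3 + R1: [0, -8, -1, 1, 2]
R4 ← R4 − (4/3)·R1: [0, -2/3, 28/3, 8, -8/3]
R5 ← R5 − (1/3)·R1: [0, -8/3, -2/3, 0, -2/3]
R6 ← R6 + (4/3)·R1: [0, -10/3, 38/3, 12, 2/3]
R3 ← R3 − (8/5)·R2: [0, 0, 11/5, 13/5, -14/5]
R4 ← R4 − (2/15)·R2: [0, 0, 48/5, 122/15, -46/15]
R5 ← R5 − (8/15)·R2: [0, 0, 2/5, 8/15, -34/15]
R6 ← R6 − (2/3)·R2: [0, 0, 14, 38/3, -4/3]
R4 ← R4 − (48/11)·R3: [0, 0, 0, -106/33, 302/33]
R5 ← R5 − (2/11)·R3: [0, 0, 0, 2/33, -58/33]
R6 ← R6 − (70/11)·R3: [0, 0, 0, -128/33, 544/33]
R5 ← R5 + (1/53)·R4: [0, 0, 0, 0, -84/53]
R6 ← R6 − (64/53)·R4: [0, 0, 0, 0, 288/53]
R6 ← R6 + (24/7)·R5: [0, 0, 0, 0, 0]
Echelon form has 5 nonzero rows, so rank(P) = 5.
The rank gives the maximum number of linearly independent columns: 5.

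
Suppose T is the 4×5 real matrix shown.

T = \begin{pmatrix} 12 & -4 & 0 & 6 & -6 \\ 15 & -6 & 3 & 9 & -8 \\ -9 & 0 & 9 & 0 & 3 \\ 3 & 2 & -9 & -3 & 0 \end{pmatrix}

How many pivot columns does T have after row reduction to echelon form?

2

Row reduce to echelon form.
R2 ← R2 − (5/4)·R1: [0, -1, 3, 3/2, -1/2]
R3 ← R3 + (3/4)·R1: [0, -3, 9, 9/2, -3/2]
R4 ← R4 − (1/4)·R1: [0, 3, -9, -9/2, 3/2]
R3 ← R3 − (3)·R2: [0, 0, 0, 0, 0]
R4 ← R4 + (3)·R2: [0, 0, 0, 0, 0]
Echelon form has 2 nonzero rows, so rank(T) = 2.
Each nonzero row contributes one pivot column: 2 pivot columns.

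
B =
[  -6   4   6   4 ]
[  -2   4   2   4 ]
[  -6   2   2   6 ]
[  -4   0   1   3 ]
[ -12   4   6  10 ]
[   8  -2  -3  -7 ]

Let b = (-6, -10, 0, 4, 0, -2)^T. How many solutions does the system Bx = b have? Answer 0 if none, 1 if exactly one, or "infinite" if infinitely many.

infinite

Row reduce the augmented matrix [B | b].
R2 ← R2 − (1/3)·R1: [0, 8/3, 0, 8/3, -8]
R3 ← R3 − R1: [0, -2, -4, 2, 6]
R4 ← R4 − (2/3)·R1: [0, -8/3, -3, 1/3, 8]
R5 ← R5 − (2)·R1: [0, -4, -6, 2, 12]
R6 ← R6 + (4/3)·R1: [0, 10/3, 5, -5/3, -10]
R3 ← R3 + (3/4)·R2: [0, 0, -4, 4, 0]
R4 ← R4 + R2: [0, 0, -3, 3, 0]
R5 ← R5 + (3/2)·R2: [0, 0, -6, 6, 0]
R6 ← R6 − (5/4)·R2: [0, 0, 5, -5, 0]
R4 ← R4 − (3/4)·R3: [0, 0, 0, 0, 0]
R5 ← R5 − (3/2)·R3: [0, 0, 0, 0, 0]
R6 ← R6 + (5/4)·R3: [0, 0, 0, 0, 0]
The echelon form has 3 nonzero rows, and every pivot lies in the first 4 columns, so rank(B) = rank([B|b]) = 3.
The system is consistent.
rank = 3 < 4 unknowns, so there are infinitely many solutions.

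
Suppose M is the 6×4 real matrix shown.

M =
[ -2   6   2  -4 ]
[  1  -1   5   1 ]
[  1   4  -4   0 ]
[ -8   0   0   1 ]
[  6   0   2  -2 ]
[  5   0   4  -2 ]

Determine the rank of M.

Row reduce to echelon form.
R2 ← R2 + (1/2)·R1: [0, 2, 6, -1]
R3 ← R3 + (1/2)·R1: [0, 7, -3, -2]
R4 ← R4 − (4)·R1: [0, -24, -8, 17]
R5 ← R5 + (3)·R1: [0, 18, 8, -14]
R6 ← R6 + (5/2)·R1: [0, 15, 9, -12]
R3 ← R3 − (7/2)·R2: [0, 0, -24, 3/2]
R4 ← R4 + (12)·R2: [0, 0, 64, 5]
R5 ← R5 − (9)·R2: [0, 0, -46, -5]
R6 ← R6 − (15/2)·R2: [0, 0, -36, -9/2]
R4 ← R4 + (8/3)·R3: [0, 0, 0, 9]
R5 ← R5 − (23/12)·R3: [0, 0, 0, -63/8]
R6 ← R6 − (3/2)·R3: [0, 0, 0, -27/4]
R5 ← R5 + (7/8)·R4: [0, 0, 0, 0]
R6 ← R6 + (3/4)·R4: [0, 0, 0, 0]
Echelon form has 4 nonzero rows, so rank(M) = 4.

4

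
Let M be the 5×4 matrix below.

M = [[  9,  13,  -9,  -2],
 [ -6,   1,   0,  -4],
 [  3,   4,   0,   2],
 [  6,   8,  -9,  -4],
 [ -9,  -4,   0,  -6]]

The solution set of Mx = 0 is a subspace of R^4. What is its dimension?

Row reduce to echelon form.
R2 ← R2 + (2/3)·R1: [0, 29/3, -6, -16/3]
R3 ← R3 − (1/3)·R1: [0, -1/3, 3, 8/3]
R4 ← R4 − (2/3)·R1: [0, -2/3, -3, -8/3]
R5 ← R5 + R1: [0, 9, -9, -8]
R3 ← R3 + (1/29)·R2: [0, 0, 81/29, 72/29]
R4 ← R4 + (2/29)·R2: [0, 0, -99/29, -88/29]
R5 ← R5 − (27/29)·R2: [0, 0, -99/29, -88/29]
R4 ← R4 + (11/9)·R3: [0, 0, 0, 0]
R5 ← R5 + (11/9)·R3: [0, 0, 0, 0]
3 nonzero rows, so rank(M) = 3.
M has 4 columns; by rank–nullity, nullity = 4 − 3 = 1.

1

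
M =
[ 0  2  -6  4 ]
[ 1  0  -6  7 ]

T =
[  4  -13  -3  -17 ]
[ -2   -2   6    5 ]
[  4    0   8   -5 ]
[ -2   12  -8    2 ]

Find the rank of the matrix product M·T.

First compute MT:
[[-36,  44, -68,  48],
 [-34,  71, -107,  27]]
Now row reduce the product.
R2 ← R2 − (17/18)·R1: [0, 265/9, -385/9, -55/3]
2 nonzero rows, so rank(MT) = 2.

2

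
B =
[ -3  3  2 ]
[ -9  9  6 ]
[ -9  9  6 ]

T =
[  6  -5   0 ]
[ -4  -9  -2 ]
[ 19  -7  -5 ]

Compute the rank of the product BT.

1

First compute BT:
[[  8, -26, -16],
 [ 24, -78, -48],
 [ 24, -78, -48]]
Now row reduce the product.
R2 ← R2 − (3)·R1: [0, 0, 0]
R3 ← R3 − (3)·R1: [0, 0, 0]
1 nonzero row, so rank(BT) = 1.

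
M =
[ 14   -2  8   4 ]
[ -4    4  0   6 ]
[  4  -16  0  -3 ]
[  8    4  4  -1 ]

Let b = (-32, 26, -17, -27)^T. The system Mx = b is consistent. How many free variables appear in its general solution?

Row reduce the augmented matrix [M | b].
R2 ← R2 + (2/7)·R1: [0, 24/7, 16/7, 50/7, 118/7]
R3 ← R3 − (2/7)·R1: [0, -108/7, -16/7, -29/7, -55/7]
R4 ← R4 − (4/7)·R1: [0, 36/7, -4/7, -23/7, -61/7]
R3 ← R3 + (9/2)·R2: [0, 0, 8, 28, 68]
R4 ← R4 − (3/2)·R2: [0, 0, -4, -14, -34]
R4 ← R4 + (1/2)·R3: [0, 0, 0, 0, 0]
The echelon form has 3 nonzero rows, and every pivot lies in the first 4 columns, so rank(M) = rank([M|b]) = 3.
The system is consistent.
Free variables = (unknowns) − (rank) = 4 − 3 = 1.

1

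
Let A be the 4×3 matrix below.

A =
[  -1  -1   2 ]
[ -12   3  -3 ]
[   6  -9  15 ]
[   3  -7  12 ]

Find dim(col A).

Row reduce to echelon form.
R2 ← R2 − (12)·R1: [0, 15, -27]
R3 ← R3 + (6)·R1: [0, -15, 27]
R4 ← R4 + (3)·R1: [0, -10, 18]
R3 ← R3 + R2: [0, 0, 0]
R4 ← R4 + (2/3)·R2: [0, 0, 0]
Echelon form has 2 nonzero rows, so rank(A) = 2.
The column space has dimension equal to the rank: 2.

2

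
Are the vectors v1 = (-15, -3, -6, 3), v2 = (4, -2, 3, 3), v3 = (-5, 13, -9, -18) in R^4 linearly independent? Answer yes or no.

Form the matrix with these vectors as rows and row reduce.
R2 ← R2 + (4/15)·R1: [0, -14/5, 7/5, 19/5]
R3 ← R3 − (1/3)·R1: [0, 14, -7, -19]
R3 ← R3 + (5)·R2: [0, 0, 0, 0]
2 nonzero rows, so the 3 vectors span a space of dimension 2.
Since 2 < 3, the vectors are linearly dependent.

no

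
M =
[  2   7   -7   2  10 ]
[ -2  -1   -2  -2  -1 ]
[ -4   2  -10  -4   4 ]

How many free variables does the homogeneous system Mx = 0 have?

Row reduce to echelon form.
R2 ← R2 + R1: [0, 6, -9, 0, 9]
R3 ← R3 + (2)·R1: [0, 16, -24, 0, 24]
R3 ← R3 − (8/3)·R2: [0, 0, 0, 0, 0]
2 nonzero rows, so rank(M) = 2.
M has 5 columns; by rank–nullity, nullity = 5 − 2 = 3.

3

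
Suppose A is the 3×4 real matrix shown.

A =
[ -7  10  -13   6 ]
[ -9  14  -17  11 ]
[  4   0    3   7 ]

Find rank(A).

Row reduce to echelon form.
R2 ← R2 − (9/7)·R1: [0, 8/7, -2/7, 23/7]
R3 ← R3 + (4/7)·R1: [0, 40/7, -31/7, 73/7]
R3 ← R3 − (5)·R2: [0, 0, -3, -6]
Echelon form has 3 nonzero rows, so rank(A) = 3.

3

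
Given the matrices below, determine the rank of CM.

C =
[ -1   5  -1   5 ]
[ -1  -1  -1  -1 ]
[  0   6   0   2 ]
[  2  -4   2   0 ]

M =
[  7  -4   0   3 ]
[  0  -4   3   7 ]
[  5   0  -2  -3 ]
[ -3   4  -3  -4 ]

3

First compute CM:
[[-27,   4,   2,  15],
 [ -9,   4,   2,  -3],
 [ -6, -16,  12,  34],
 [ 24,   8, -16, -28]]
Now row reduce the product.
R2 ← R2 − (1/3)·R1: [0, 8/3, 4/3, -8]
R3 ← R3 − (2/9)·R1: [0, -152/9, 104/9, 92/3]
R4 ← R4 + (8/9)·R1: [0, 104/9, -128/9, -44/3]
R3 ← R3 + (19/3)·R2: [0, 0, 20, -20]
R4 ← R4 − (13/3)·R2: [0, 0, -20, 20]
R4 ← R4 + R3: [0, 0, 0, 0]
3 nonzero rows, so rank(CM) = 3.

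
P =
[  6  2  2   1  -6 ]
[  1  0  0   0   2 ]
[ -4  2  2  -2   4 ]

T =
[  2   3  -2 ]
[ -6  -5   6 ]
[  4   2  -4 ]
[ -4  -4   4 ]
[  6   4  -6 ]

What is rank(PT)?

First compute PT:
[[-32, -16,  32],
 [ 14,  11, -14],
 [ 20,   6, -20]]
Now row reduce the product.
R2 ← R2 + (7/16)·R1: [0, 4, 0]
R3 ← R3 + (5/8)·R1: [0, -4, 0]
R3 ← R3 + R2: [0, 0, 0]
2 nonzero rows, so rank(PT) = 2.

2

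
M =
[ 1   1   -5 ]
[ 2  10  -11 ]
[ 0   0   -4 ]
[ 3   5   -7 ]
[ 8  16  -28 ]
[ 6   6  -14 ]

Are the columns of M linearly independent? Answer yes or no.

yes

Row reduce M to echelon form.
R2 ← R2 − (2)·R1: [0, 8, -1]
R4 ← R4 − (3)·R1: [0, 2, 8]
R5 ← R5 − (8)·R1: [0, 8, 12]
R6 ← R6 − (6)·R1: [0, 0, 16]
R4 ← R4 − (1/4)·R2: [0, 0, 33/4]
R5 ← R5 − R2: [0, 0, 13]
R4 ← R4 + (33/16)·R3: [0, 0, 0]
R5 ← R5 + (13/4)·R3: [0, 0, 0]
R6 ← R6 + (4)·R3: [0, 0, 0]
3 pivots among 3 columns.
Every column is a pivot column, so the columns are linearly independent.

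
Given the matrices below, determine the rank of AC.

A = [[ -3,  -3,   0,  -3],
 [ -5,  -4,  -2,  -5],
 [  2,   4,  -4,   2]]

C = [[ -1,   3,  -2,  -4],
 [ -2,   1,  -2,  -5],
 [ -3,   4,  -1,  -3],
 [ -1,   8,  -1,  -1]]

First compute AC:
[[ 12, -36,  15,  30],
 [ 24, -67,  25,  51],
 [  0,  10, -10, -18]]
Now row reduce the product.
R2 ← R2 − (2)·R1: [0, 5, -5, -9]
R3 ← R3 − (2)·R2: [0, 0, 0, 0]
2 nonzero rows, so rank(AC) = 2.

2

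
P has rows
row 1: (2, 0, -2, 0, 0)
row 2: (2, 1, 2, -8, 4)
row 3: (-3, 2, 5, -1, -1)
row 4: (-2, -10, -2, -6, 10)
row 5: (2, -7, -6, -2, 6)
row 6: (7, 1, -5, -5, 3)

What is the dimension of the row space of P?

4

Row reduce to echelon form.
R2 ← R2 − R1: [0, 1, 4, -8, 4]
R3 ← R3 + (3/2)·R1: [0, 2, 2, -1, -1]
R4 ← R4 + R1: [0, -10, -4, -6, 10]
R5 ← R5 − R1: [0, -7, -4, -2, 6]
R6 ← R6 − (7/2)·R1: [0, 1, 2, -5, 3]
R3 ← R3 − (2)·R2: [0, 0, -6, 15, -9]
R4 ← R4 + (10)·R2: [0, 0, 36, -86, 50]
R5 ← R5 + (7)·R2: [0, 0, 24, -58, 34]
R6 ← R6 − R2: [0, 0, -2, 3, -1]
R4 ← R4 + (6)·R3: [0, 0, 0, 4, -4]
R5 ← R5 + (4)·R3: [0, 0, 0, 2, -2]
R6 ← R6 − (1/3)·R3: [0, 0, 0, -2, 2]
R5 ← R5 − (1/2)·R4: [0, 0, 0, 0, 0]
R6 ← R6 + (1/2)·R4: [0, 0, 0, 0, 0]
Echelon form has 4 nonzero rows, so rank(P) = 4.
The row space has dimension equal to the rank: 4.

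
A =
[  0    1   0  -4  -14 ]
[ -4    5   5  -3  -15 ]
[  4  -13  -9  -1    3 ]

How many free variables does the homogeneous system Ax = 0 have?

2

Row reduce to echelon form.
Swap R1 ↔ R2
R3 ← R3 + R1: [0, -8, -4, -4, -12]
R3 ← R3 + (8)·R2: [0, 0, -4, -36, -124]
3 nonzero rows, so rank(A) = 3.
A has 5 columns; by rank–nullity, nullity = 5 − 3 = 2.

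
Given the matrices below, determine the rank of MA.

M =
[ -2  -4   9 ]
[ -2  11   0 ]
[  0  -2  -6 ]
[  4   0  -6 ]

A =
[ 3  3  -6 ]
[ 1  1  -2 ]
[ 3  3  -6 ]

1

First compute MA:
[[ 17,  17, -34],
 [  5,   5, -10],
 [-20, -20,  40],
 [ -6,  -6,  12]]
Now row reduce the product.
R2 ← R2 − (5/17)·R1: [0, 0, 0]
R3 ← R3 + (20/17)·R1: [0, 0, 0]
R4 ← R4 + (6/17)·R1: [0, 0, 0]
1 nonzero row, so rank(MA) = 1.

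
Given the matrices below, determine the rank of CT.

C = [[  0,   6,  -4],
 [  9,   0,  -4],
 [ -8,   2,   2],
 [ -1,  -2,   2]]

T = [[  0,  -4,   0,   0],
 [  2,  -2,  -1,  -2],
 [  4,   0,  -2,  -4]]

2

First compute CT:
[[ -4, -12,   2,   4],
 [-16, -36,   8,  16],
 [ 12,  28,  -6, -12],
 [  4,   8,  -2,  -4]]
Now row reduce the product.
R2 ← R2 − (4)·R1: [0, 12, 0, 0]
R3 ← R3 + (3)·R1: [0, -8, 0, 0]
R4 ← R4 + R1: [0, -4, 0, 0]
R3 ← R3 + (2/3)·R2: [0, 0, 0, 0]
R4 ← R4 + (1/3)·R2: [0, 0, 0, 0]
2 nonzero rows, so rank(CT) = 2.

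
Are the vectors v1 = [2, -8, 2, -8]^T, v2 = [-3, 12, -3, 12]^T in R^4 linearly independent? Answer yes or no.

Form the matrix with these vectors as rows and row reduce.
R2 ← R2 + (3/2)·R1: [0, 0, 0, 0]
1 nonzero row, so the 2 vectors span a space of dimension 1.
Since 1 < 2, the vectors are linearly dependent.

no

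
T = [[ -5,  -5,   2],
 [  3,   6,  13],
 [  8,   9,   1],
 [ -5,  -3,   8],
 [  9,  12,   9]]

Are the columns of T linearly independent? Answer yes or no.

Row reduce T to echelon form.
R2 ← R2 + (3/5)·R1: [0, 3, 71/5]
R3 ← R3 + (8/5)·R1: [0, 1, 21/5]
R4 ← R4 − R1: [0, 2, 6]
R5 ← R5 + (9/5)·R1: [0, 3, 63/5]
R3 ← R3 − (1/3)·R2: [0, 0, -8/15]
R4 ← R4 − (2/3)·R2: [0, 0, -52/15]
R5 ← R5 − R2: [0, 0, -8/5]
R4 ← R4 − (13/2)·R3: [0, 0, 0]
R5 ← R5 − (3)·R3: [0, 0, 0]
3 pivots among 3 columns.
Every column is a pivot column, so the columns are linearly independent.

yes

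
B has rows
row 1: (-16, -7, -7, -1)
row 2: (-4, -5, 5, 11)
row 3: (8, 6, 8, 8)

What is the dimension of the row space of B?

Row reduce to echelon form.
R2 ← R2 − (1/4)·R1: [0, -13/4, 27/4, 45/4]
R3 ← R3 + (1/2)·R1: [0, 5/2, 9/2, 15/2]
R3 ← R3 + (10/13)·R2: [0, 0, 126/13, 210/13]
Echelon form has 3 nonzero rows, so rank(B) = 3.
The row space has dimension equal to the rank: 3.

3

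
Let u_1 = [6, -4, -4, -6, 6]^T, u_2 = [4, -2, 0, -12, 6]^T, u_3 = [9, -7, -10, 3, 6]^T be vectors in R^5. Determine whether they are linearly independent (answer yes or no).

no

Form the matrix with these vectors as rows and row reduce.
R2 ← R2 − (2/3)·R1: [0, 2/3, 8/3, -8, 2]
R3 ← R3 − (3/2)·R1: [0, -1, -4, 12, -3]
R3 ← R3 + (3/2)·R2: [0, 0, 0, 0, 0]
2 nonzero rows, so the 3 vectors span a space of dimension 2.
Since 2 < 3, the vectors are linearly dependent.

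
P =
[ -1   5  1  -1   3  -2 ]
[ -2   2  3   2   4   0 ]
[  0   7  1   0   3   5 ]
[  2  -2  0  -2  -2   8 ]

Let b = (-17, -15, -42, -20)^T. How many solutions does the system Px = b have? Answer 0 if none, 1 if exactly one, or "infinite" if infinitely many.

Row reduce the augmented matrix [P | b].
R2 ← R2 − (2)·R1: [0, -8, 1, 4, -2, 4, 19]
R4 ← R4 + (2)·R1: [0, 8, 2, -4, 4, 4, -54]
R3 ← R3 + (7/8)·R2: [0, 0, 15/8, 7/2, 5/4, 17/2, -203/8]
R4 ← R4 + R2: [0, 0, 3, 0, 2, 8, -35]
R4 ← R4 − (8/5)·R3: [0, 0, 0, -28/5, 0, -28/5, 28/5]
The echelon form has 4 nonzero rows, and every pivot lies in the first 6 columns, so rank(P) = rank([P|b]) = 4.
The system is consistent.
rank = 4 < 6 unknowns, so there are infinitely many solutions.

infinite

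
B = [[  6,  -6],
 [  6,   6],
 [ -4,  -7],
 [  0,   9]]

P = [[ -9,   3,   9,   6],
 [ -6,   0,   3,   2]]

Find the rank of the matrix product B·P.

2

First compute BP:
[[-18,  18,  36,  24],
 [-90,  18,  72,  48],
 [ 78, -12, -57, -38],
 [-54,   0,  27,  18]]
Now row reduce the product.
R2 ← R2 − (5)·R1: [0, -72, -108, -72]
R3 ← R3 + (13/3)·R1: [0, 66, 99, 66]
R4 ← R4 − (3)·R1: [0, -54, -81, -54]
R3 ← R3 + (11/12)·R2: [0, 0, 0, 0]
R4 ← R4 − (3/4)·R2: [0, 0, 0, 0]
2 nonzero rows, so rank(BP) = 2.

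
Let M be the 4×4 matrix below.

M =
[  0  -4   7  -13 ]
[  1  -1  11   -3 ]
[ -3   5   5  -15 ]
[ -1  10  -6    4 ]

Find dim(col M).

4

Row reduce to echelon form.
Swap R1 ↔ R2
R3 ← R3 + (3)·R1: [0, 2, 38, -24]
R4 ← R4 + R1: [0, 9, 5, 1]
R3 ← R3 + (1/2)·R2: [0, 0, 83/2, -61/2]
R4 ← R4 + (9/4)·R2: [0, 0, 83/4, -113/4]
R4 ← R4 − (1/2)·R3: [0, 0, 0, -13]
Echelon form has 4 nonzero rows, so rank(M) = 4.
The column space has dimension equal to the rank: 4.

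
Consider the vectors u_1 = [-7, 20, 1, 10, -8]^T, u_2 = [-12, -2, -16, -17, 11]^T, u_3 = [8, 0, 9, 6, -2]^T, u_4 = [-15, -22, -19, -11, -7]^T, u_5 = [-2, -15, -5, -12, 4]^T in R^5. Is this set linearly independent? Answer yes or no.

Form the matrix with these vectors as rows and row reduce.
R2 ← R2 − (12/7)·R1: [0, -254/7, -124/7, -239/7, 173/7]
R3 ← R3 + (8/7)·R1: [0, 160/7, 71/7, 122/7, -78/7]
R4 ← R4 − (15/7)·R1: [0, -454/7, -148/7, -227/7, 71/7]
R5 ← R5 − (2/7)·R1: [0, -145/7, -37/7, -104/7, 44/7]
R3 ← R3 + (80/127)·R2: [0, 0, -129/127, -518/127, 562/127]
R4 ← R4 − (227/127)·R2: [0, 0, 1336/127, 3632/127, -4322/127]
R5 ← R5 − (145/254)·R2: [0, 0, 613/127, 1177/254, -1987/254]
R4 ← R4 + (1336/129)·R3: [0, 0, 0, -1760/129, 1522/129]
R5 ← R5 + (613/129)·R3: [0, 0, 0, -3805/258, 3407/258]
R5 ← R5 − (761/704)·R4: [0, 0, 0, 0, 159/352]
5 nonzero rows, so the 5 vectors span a space of dimension 5.
Since 5 = 5, the vectors are linearly independent.

yes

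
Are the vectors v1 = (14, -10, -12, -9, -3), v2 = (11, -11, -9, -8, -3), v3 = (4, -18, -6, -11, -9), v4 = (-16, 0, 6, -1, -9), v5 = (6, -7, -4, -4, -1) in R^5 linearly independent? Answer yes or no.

Form the matrix with these vectors as rows and row reduce.
R2 ← R2 − (11/14)·R1: [0, -22/7, 3/7, -13/14, -9/14]
R3 ← R3 − (2/7)·R1: [0, -106/7, -18/7, -59/7, -57/7]
R4 ← R4 + (8/7)·R1: [0, -80/7, -54/7, -79/7, -87/7]
R5 ← R5 − (3/7)·R1: [0, -19/7, 8/7, -1/7, 2/7]
R3 ← R3 − (53/11)·R2: [0, 0, -51/11, -87/22, -111/22]
R4 ← R4 − (40/11)·R2: [0, 0, -102/11, -87/11, -111/11]
R5 ← R5 − (19/22)·R2: [0, 0, 17/22, 29/44, 37/44]
R4 ← R4 − (2)·R3: [0, 0, 0, 0, 0]
R5 ← R5 + (1/6)·R3: [0, 0, 0, 0, 0]
3 nonzero rows, so the 5 vectors span a space of dimension 3.
Since 3 < 5, the vectors are linearly dependent.

no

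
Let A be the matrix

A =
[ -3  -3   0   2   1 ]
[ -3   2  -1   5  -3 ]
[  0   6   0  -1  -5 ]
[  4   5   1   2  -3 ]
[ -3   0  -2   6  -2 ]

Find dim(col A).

Row reduce to echelon form.
R2 ← R2 − R1: [0, 5, -1, 3, -4]
R4 ← R4 + (4/3)·R1: [0, 1, 1, 14/3, -5/3]
R5 ← R5 − R1: [0, 3, -2, 4, -3]
R3 ← R3 − (6/5)·R2: [0, 0, 6/5, -23/5, -1/5]
R4 ← R4 − (1/5)·R2: [0, 0, 6/5, 61/15, -13/15]
R5 ← R5 − (3/5)·R2: [0, 0, -7/5, 11/5, -3/5]
R4 ← R4 − R3: [0, 0, 0, 26/3, -2/3]
R5 ← R5 + (7/6)·R3: [0, 0, 0, -19/6, -5/6]
R5 ← R5 + (19/52)·R4: [0, 0, 0, 0, -14/13]
Echelon form has 5 nonzero rows, so rank(A) = 5.
The column space has dimension equal to the rank: 5.

5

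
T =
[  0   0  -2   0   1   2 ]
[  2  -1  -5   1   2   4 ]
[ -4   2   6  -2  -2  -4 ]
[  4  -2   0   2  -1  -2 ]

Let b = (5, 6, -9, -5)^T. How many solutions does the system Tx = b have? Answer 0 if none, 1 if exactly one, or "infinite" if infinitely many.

0

Row reduce the augmented matrix [T | b].
Swap R1 ↔ R2
R3 ← R3 + (2)·R1: [0, 0, -4, 0, 2, 4, 3]
R4 ← R4 − (2)·R1: [0, 0, 10, 0, -5, -10, -17]
R3 ← R3 − (2)·R2: [0, 0, 0, 0, 0, 0, -7]
R4 ← R4 + (5)·R2: [0, 0, 0, 0, 0, 0, 8]
R4 ← R4 + (8/7)·R3: [0, 0, 0, 0, 0, 0, 0]
The echelon form has 3 nonzero rows; the last pivot sits in the augmented column, so rank(T) = 2 but rank([T|b]) = 3.
Since the ranks differ, the system is inconsistent.
It has no solutions.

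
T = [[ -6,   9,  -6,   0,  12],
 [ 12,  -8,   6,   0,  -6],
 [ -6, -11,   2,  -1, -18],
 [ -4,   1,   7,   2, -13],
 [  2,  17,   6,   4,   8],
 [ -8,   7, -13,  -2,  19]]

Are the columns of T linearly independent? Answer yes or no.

no

Row reduce T to echelon form.
R2 ← R2 + (2)·R1: [0, 10, -6, 0, 18]
R3 ← R3 − R1: [0, -20, 8, -1, -30]
R4 ← R4 − (2/3)·R1: [0, -5, 11, 2, -21]
R5 ← R5 + (1/3)·R1: [0, 20, 4, 4, 12]
R6 ← R6 − (4/3)·R1: [0, -5, -5, -2, 3]
R3 ← R3 + (2)·R2: [0, 0, -4, -1, 6]
R4 ← R4 + (1/2)·R2: [0, 0, 8, 2, -12]
R5 ← R5 − (2)·R2: [0, 0, 16, 4, -24]
R6 ← R6 + (1/2)·R2: [0, 0, -8, -2, 12]
R4 ← R4 + (2)·R3: [0, 0, 0, 0, 0]
R5 ← R5 + (4)·R3: [0, 0, 0, 0, 0]
R6 ← R6 − (2)·R3: [0, 0, 0, 0, 0]
3 pivots among 5 columns.
Only 3 < 5 pivot columns, so the columns are linearly dependent.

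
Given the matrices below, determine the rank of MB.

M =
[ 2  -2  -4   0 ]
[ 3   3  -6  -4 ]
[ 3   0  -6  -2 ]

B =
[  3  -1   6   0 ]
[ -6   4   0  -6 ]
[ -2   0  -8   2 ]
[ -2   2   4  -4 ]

2

First compute MB:
[[ 26, -10,  44,   4],
 [ 11,   1,  50, -14],
 [ 25,  -7,  58,  -4]]
Now row reduce the product.
R2 ← R2 − (11/26)·R1: [0, 68/13, 408/13, -204/13]
R3 ← R3 − (25/26)·R1: [0, 34/13, 204/13, -102/13]
R3 ← R3 − (1/2)·R2: [0, 0, 0, 0]
2 nonzero rows, so rank(MB) = 2.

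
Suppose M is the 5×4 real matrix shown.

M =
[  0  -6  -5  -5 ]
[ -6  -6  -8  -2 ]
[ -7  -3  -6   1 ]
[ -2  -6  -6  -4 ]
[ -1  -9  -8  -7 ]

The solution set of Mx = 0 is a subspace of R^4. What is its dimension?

2

Row reduce to echelon form.
Swap R1 ↔ R2
R3 ← R3 − (7/6)·R1: [0, 4, 10/3, 10/3]
R4 ← R4 − (1/3)·R1: [0, -4, -10/3, -10/3]
R5 ← R5 − (1/6)·R1: [0, -8, -20/3, -20/3]
R3 ← R3 + (2/3)·R2: [0, 0, 0, 0]
R4 ← R4 − (2/3)·R2: [0, 0, 0, 0]
R5 ← R5 − (4/3)·R2: [0, 0, 0, 0]
2 nonzero rows, so rank(M) = 2.
M has 4 columns; by rank–nullity, nullity = 4 − 2 = 2.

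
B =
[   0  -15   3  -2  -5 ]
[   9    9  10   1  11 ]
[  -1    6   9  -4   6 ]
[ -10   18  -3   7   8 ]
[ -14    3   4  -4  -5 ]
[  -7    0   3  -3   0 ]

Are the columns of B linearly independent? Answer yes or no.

yes

Row reduce B to echelon form.
Swap R1 ↔ R2
R3 ← R3 + (1/9)·R1: [0, 7, 91/9, -35/9, 65/9]
R4 ← R4 + (10/9)·R1: [0, 28, 73/9, 73/9, 182/9]
R5 ← R5 + (14/9)·R1: [0, 17, 176/9, -22/9, 109/9]
R6 ← R6 + (7/9)·R1: [0, 7, 97/9, -20/9, 77/9]
R3 ← R3 + (7/15)·R2: [0, 0, 518/45, -217/45, 44/9]
R4 ← R4 + (28/15)·R2: [0, 0, 617/45, 197/45, 98/9]
R5 ← R5 + (17/15)·R2: [0, 0, 1033/45, -212/45, 58/9]
R6 ← R6 + (7/15)·R2: [0, 0, 548/45, -142/45, 56/9]
R4 ← R4 − (617/518)·R3: [0, 0, 0, 749/74, 1312/259]
R5 ← R5 − (1033/518)·R3: [0, 0, 0, 363/74, -856/259]
R6 ← R6 − (274/259)·R3: [0, 0, 0, 72/37, 272/259]
R5 ← R5 − (363/749)·R4: [0, 0, 0, 0, -30200/5243]
R6 ← R6 − (144/749)·R4: [0, 0, 0, 0, 400/5243]
R6 ← R6 + (2/151)·R5: [0, 0, 0, 0, 0]
5 pivots among 5 columns.
Every column is a pivot column, so the columns are linearly independent.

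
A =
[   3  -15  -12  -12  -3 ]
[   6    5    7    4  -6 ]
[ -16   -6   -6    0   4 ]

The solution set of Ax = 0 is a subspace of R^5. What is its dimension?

2

Row reduce to echelon form.
R2 ← R2 − (2)·R1: [0, 35, 31, 28, 0]
R3 ← R3 + (16/3)·R1: [0, -86, -70, -64, -12]
R3 ← R3 + (86/35)·R2: [0, 0, 216/35, 24/5, -12]
3 nonzero rows, so rank(A) = 3.
A has 5 columns; by rank–nullity, nullity = 5 − 3 = 2.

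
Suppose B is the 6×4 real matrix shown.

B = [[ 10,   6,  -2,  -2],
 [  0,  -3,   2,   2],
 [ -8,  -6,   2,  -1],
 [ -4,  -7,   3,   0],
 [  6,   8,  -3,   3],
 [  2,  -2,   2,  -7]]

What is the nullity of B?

0

Row reduce to echelon form.
R3 ← R3 + (4/5)·R1: [0, -6/5, 2/5, -13/5]
R4 ← R4 + (2/5)·R1: [0, -23/5, 11/5, -4/5]
R5 ← R5 − (3/5)·R1: [0, 22/5, -9/5, 21/5]
R6 ← R6 − (1/5)·R1: [0, -16/5, 12/5, -33/5]
R3 ← R3 − (2/5)·R2: [0, 0, -2/5, -17/5]
R4 ← R4 − (23/15)·R2: [0, 0, -13/15, -58/15]
R5 ← R5 + (22/15)·R2: [0, 0, 17/15, 107/15]
R6 ← R6 − (16/15)·R2: [0, 0, 4/15, -131/15]
R4 ← R4 − (13/6)·R3: [0, 0, 0, 7/2]
R5 ← R5 + (17/6)·R3: [0, 0, 0, -5/2]
R6 ← R6 + (2/3)·R3: [0, 0, 0, -11]
R5 ← R5 + (5/7)·R4: [0, 0, 0, 0]
R6 ← R6 + (22/7)·R4: [0, 0, 0, 0]
4 nonzero rows, so rank(B) = 4.
B has 4 columns; by rank–nullity, nullity = 4 − 4 = 0.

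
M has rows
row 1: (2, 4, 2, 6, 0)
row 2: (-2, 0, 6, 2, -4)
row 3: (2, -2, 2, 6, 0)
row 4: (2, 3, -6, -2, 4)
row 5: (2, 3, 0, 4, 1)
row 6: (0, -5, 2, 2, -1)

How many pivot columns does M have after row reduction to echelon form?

3

Row reduce to echelon form.
R2 ← R2 + R1: [0, 4, 8, 8, -4]
R3 ← R3 − R1: [0, -6, 0, 0, 0]
R4 ← R4 − R1: [0, -1, -8, -8, 4]
R5 ← R5 − R1: [0, -1, -2, -2, 1]
R3 ← R3 + (3/2)·R2: [0, 0, 12, 12, -6]
R4 ← R4 + (1/4)·R2: [0, 0, -6, -6, 3]
R5 ← R5 + (1/4)·R2: [0, 0, 0, 0, 0]
R6 ← R6 + (5/4)·R2: [0, 0, 12, 12, -6]
R4 ← R4 + (1/2)·R3: [0, 0, 0, 0, 0]
R6 ← R6 − R3: [0, 0, 0, 0, 0]
Echelon form has 3 nonzero rows, so rank(M) = 3.
Each nonzero row contributes one pivot column: 3 pivot columns.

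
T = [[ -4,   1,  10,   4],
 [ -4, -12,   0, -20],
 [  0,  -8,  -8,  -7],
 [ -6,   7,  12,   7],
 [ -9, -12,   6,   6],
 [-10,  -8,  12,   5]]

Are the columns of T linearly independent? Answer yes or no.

Row reduce T to echelon form.
R2 ← R2 − R1: [0, -13, -10, -24]
R4 ← R4 − (3/2)·R1: [0, 11/2, -3, 1]
R5 ← R5 − (9/4)·R1: [0, -57/4, -33/2, -3]
R6 ← R6 − (5/2)·R1: [0, -21/2, -13, -5]
R3 ← R3 − (8/13)·R2: [0, 0, -24/13, 101/13]
R4 ← R4 + (11/26)·R2: [0, 0, -94/13, -119/13]
R5 ← R5 − (57/52)·R2: [0, 0, -72/13, 303/13]
R6 ← R6 − (21/26)·R2: [0, 0, -64/13, 187/13]
R4 ← R4 − (47/12)·R3: [0, 0, 0, -475/12]
R5 ← R5 − (3)·R3: [0, 0, 0, 0]
R6 ← R6 − (8/3)·R3: [0, 0, 0, -19/3]
R6 ← R6 − (4/25)·R4: [0, 0, 0, 0]
4 pivots among 4 columns.
Every column is a pivot column, so the columns are linearly independent.

yes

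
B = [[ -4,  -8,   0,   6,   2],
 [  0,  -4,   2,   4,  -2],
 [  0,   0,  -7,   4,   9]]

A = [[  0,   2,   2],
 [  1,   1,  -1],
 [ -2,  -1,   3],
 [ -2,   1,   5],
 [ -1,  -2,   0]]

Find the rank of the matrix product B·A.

First compute BA:
[[-22, -14,  30],
 [-14,   2,  30],
 [ -3,  -7,  -1]]
Now row reduce the product.
R2 ← R2 − (7/11)·R1: [0, 120/11, 120/11]
R3 ← R3 − (3/22)·R1: [0, -56/11, -56/11]
R3 ← R3 + (7/15)·R2: [0, 0, 0]
2 nonzero rows, so rank(BA) = 2.

2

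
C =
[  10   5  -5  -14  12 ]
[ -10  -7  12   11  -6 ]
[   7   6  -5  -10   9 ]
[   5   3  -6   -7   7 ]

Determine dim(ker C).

1

Row reduce to echelon form.
R2 ← R2 + R1: [0, -2, 7, -3, 6]
R3 ← R3 − (7/10)·R1: [0, 5/2, -3/2, -1/5, 3/5]
R4 ← R4 − (1/2)·R1: [0, 1/2, -7/2, 0, 1]
R3 ← R3 + (5/4)·R2: [0, 0, 29/4, -79/20, 81/10]
R4 ← R4 + (1/4)·R2: [0, 0, -7/4, -3/4, 5/2]
R4 ← R4 + (7/29)·R3: [0, 0, 0, -247/145, 646/145]
4 nonzero rows, so rank(C) = 4.
C has 5 columns; by rank–nullity, nullity = 5 − 4 = 1.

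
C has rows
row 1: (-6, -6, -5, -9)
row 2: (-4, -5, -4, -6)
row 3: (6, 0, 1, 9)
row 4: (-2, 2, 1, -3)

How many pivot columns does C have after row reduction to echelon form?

2

Row reduce to echelon form.
R2 ← R2 − (2/3)·R1: [0, -1, -2/3, 0]
R3 ← R3 + R1: [0, -6, -4, 0]
R4 ← R4 − (1/3)·R1: [0, 4, 8/3, 0]
R3 ← R3 − (6)·R2: [0, 0, 0, 0]
R4 ← R4 + (4)·R2: [0, 0, 0, 0]
Echelon form has 2 nonzero rows, so rank(C) = 2.
Each nonzero row contributes one pivot column: 2 pivot columns.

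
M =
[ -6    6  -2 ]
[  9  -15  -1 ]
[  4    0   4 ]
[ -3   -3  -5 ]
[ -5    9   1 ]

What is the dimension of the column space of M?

Row reduce to echelon form.
R2 ← R2 + (3/2)·R1: [0, -6, -4]
R3 ← R3 + (2/3)·R1: [0, 4, 8/3]
R4 ← R4 − (1/2)·R1: [0, -6, -4]
R5 ← R5 − (5/6)·R1: [0, 4, 8/3]
R3 ← R3 + (2/3)·R2: [0, 0, 0]
R4 ← R4 − R2: [0, 0, 0]
R5 ← R5 + (2/3)·R2: [0, 0, 0]
Echelon form has 2 nonzero rows, so rank(M) = 2.
The column space has dimension equal to the rank: 2.

2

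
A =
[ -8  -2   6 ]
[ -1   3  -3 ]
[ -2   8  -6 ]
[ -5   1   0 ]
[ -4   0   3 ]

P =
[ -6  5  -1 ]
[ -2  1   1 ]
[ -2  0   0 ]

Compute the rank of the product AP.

3

First compute AP:
[[ 40, -42,   6],
 [  6,  -2,   4],
 [  8,  -2,  10],
 [ 28, -24,   6],
 [ 18, -20,   4]]
Now row reduce the product.
R2 ← R2 − (3/20)·R1: [0, 43/10, 31/10]
R3 ← R3 − (1/5)·R1: [0, 32/5, 44/5]
R4 ← R4 − (7/10)·R1: [0, 27/5, 9/5]
R5 ← R5 − (9/20)·R1: [0, -11/10, 13/10]
R3 ← R3 − (64/43)·R2: [0, 0, 180/43]
R4 ← R4 − (54/43)·R2: [0, 0, -90/43]
R5 ← R5 + (11/43)·R2: [0, 0, 90/43]
R4 ← R4 + (1/2)·R3: [0, 0, 0]
R5 ← R5 − (1/2)·R3: [0, 0, 0]
3 nonzero rows, so rank(AP) = 3.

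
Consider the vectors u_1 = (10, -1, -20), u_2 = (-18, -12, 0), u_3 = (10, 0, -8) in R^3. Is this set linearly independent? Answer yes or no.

Form the matrix with these vectors as rows and row reduce.
R2 ← R2 + (9/5)·R1: [0, -69/5, -36]
R3 ← R3 − R1: [0, 1, 12]
R3 ← R3 + (5/69)·R2: [0, 0, 216/23]
3 nonzero rows, so the 3 vectors span a space of dimension 3.
Since 3 = 3, the vectors are linearly independent.

yes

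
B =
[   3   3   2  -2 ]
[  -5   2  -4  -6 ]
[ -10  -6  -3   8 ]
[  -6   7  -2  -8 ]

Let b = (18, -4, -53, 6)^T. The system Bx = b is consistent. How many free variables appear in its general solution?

1

Row reduce the augmented matrix [B | b].
R2 ← R2 + (5/3)·R1: [0, 7, -2/3, -28/3, 26]
R3 ← R3 + (10/3)·R1: [0, 4, 11/3, 4/3, 7]
R4 ← R4 + (2)·R1: [0, 13, 2, -12, 42]
R3 ← R3 − (4/7)·R2: [0, 0, 85/21, 20/3, -55/7]
R4 ← R4 − (13/7)·R2: [0, 0, 68/21, 16/3, -44/7]
R4 ← R4 − (4/5)·R3: [0, 0, 0, 0, 0]
The echelon form has 3 nonzero rows, and every pivot lies in the first 4 columns, so rank(B) = rank([B|b]) = 3.
The system is consistent.
Free variables = (unknowns) − (rank) = 4 − 3 = 1.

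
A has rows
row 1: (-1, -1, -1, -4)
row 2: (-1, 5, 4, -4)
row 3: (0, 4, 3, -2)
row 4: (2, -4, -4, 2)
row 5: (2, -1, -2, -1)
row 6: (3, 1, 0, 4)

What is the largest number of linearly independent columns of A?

Row reduce to echelon form.
R2 ← R2 − R1: [0, 6, 5, 0]
R4 ← R4 + (2)·R1: [0, -6, -6, -6]
R5 ← R5 + (2)·R1: [0, -3, -4, -9]
R6 ← R6 + (3)·R1: [0, -2, -3, -8]
R3 ← R3 − (2/3)·R2: [0, 0, -1/3, -2]
R4 ← R4 + R2: [0, 0, -1, -6]
R5 ← R5 + (1/2)·R2: [0, 0, -3/2, -9]
R6 ← R6 + (1/3)·R2: [0, 0, -4/3, -8]
R4 ← R4 − (3)·R3: [0, 0, 0, 0]
R5 ← R5 − (9/2)·R3: [0, 0, 0, 0]
R6 ← R6 − (4)·R3: [0, 0, 0, 0]
Echelon form has 3 nonzero rows, so rank(A) = 3.
The rank gives the maximum number of linearly independent columns: 3.

3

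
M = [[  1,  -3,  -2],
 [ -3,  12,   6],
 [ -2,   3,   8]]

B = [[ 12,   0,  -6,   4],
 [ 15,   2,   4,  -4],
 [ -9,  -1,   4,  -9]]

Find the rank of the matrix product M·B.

First compute MB:
[[-15,  -4, -26,  34],
 [ 90,  18,  90, -114],
 [-51,  -2,  56, -92]]
Now row reduce the product.
R2 ← R2 + (6)·R1: [0, -6, -66, 90]
R3 ← R3 − (17/5)·R1: [0, 58/5, 722/5, -1038/5]
R3 ← R3 + (29/15)·R2: [0, 0, 84/5, -168/5]
3 nonzero rows, so rank(MB) = 3.

3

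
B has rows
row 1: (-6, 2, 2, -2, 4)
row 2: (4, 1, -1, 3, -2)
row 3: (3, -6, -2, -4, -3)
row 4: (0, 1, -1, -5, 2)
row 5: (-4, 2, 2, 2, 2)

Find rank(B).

Row reduce to echelon form.
R2 ← R2 + (2/3)·R1: [0, 7/3, 1/3, 5/3, 2/3]
R3 ← R3 + (1/2)·R1: [0, -5, -1, -5, -1]
R5 ← R5 − (2/3)·R1: [0, 2/3, 2/3, 10/3, -2/3]
R3 ← R3 + (15/7)·R2: [0, 0, -2/7, -10/7, 3/7]
R4 ← R4 − (3/7)·R2: [0, 0, -8/7, -40/7, 12/7]
R5 ← R5 − (2/7)·R2: [0, 0, 4/7, 20/7, -6/7]
R4 ← R4 − (4)·R3: [0, 0, 0, 0, 0]
R5 ← R5 + (2)·R3: [0, 0, 0, 0, 0]
Echelon form has 3 nonzero rows, so rank(B) = 3.

3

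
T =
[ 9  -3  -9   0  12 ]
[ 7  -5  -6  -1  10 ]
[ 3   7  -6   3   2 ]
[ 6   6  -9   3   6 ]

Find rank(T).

2

Row reduce to echelon form.
R2 ← R2 − (7/9)·R1: [0, -8/3, 1, -1, 2/3]
R3 ← R3 − (1/3)·R1: [0, 8, -3, 3, -2]
R4 ← R4 − (2/3)·R1: [0, 8, -3, 3, -2]
R3 ← R3 + (3)·R2: [0, 0, 0, 0, 0]
R4 ← R4 + (3)·R2: [0, 0, 0, 0, 0]
Echelon form has 2 nonzero rows, so rank(T) = 2.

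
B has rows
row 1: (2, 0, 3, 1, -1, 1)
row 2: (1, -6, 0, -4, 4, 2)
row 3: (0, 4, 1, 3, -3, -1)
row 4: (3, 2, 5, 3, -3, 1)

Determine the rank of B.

2

Row reduce to echelon form.
R2 ← R2 − (1/2)·R1: [0, -6, -3/2, -9/2, 9/2, 3/2]
R4 ← R4 − (3/2)·R1: [0, 2, 1/2, 3/2, -3/2, -1/2]
R3 ← R3 + (2/3)·R2: [0, 0, 0, 0, 0, 0]
R4 ← R4 + (1/3)·R2: [0, 0, 0, 0, 0, 0]
Echelon form has 2 nonzero rows, so rank(B) = 2.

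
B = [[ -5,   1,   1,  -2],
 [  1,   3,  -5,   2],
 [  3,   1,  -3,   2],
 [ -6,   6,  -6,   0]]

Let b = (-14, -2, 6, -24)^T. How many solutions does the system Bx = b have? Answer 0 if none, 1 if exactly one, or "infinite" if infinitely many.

infinite

Row reduce the augmented matrix [B | b].
R2 ← R2 + (1/5)·R1: [0, 16/5, -24/5, 8/5, -24/5]
R3 ← R3 + (3/5)·R1: [0, 8/5, -12/5, 4/5, -12/5]
R4 ← R4 − (6/5)·R1: [0, 24/5, -36/5, 12/5, -36/5]
R3 ← R3 − (1/2)·R2: [0, 0, 0, 0, 0]
R4 ← R4 − (3/2)·R2: [0, 0, 0, 0, 0]
The echelon form has 2 nonzero rows, and every pivot lies in the first 4 columns, so rank(B) = rank([B|b]) = 2.
The system is consistent.
rank = 2 < 4 unknowns, so there are infinitely many solutions.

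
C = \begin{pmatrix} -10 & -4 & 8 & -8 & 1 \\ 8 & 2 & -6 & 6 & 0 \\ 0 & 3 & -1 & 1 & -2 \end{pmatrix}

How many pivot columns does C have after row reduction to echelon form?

Row reduce to echelon form.
R2 ← R2 + (4/5)·R1: [0, -6/5, 2/5, -2/5, 4/5]
R3 ← R3 + (5/2)·R2: [0, 0, 0, 0, 0]
Echelon form has 2 nonzero rows, so rank(C) = 2.
Each nonzero row contributes one pivot column: 2 pivot columns.

2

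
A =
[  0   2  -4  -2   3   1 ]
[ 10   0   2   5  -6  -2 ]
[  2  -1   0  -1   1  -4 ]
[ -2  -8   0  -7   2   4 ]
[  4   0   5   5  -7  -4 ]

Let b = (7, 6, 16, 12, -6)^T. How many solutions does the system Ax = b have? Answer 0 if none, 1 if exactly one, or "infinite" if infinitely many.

Row reduce the augmented matrix [A | b].
Swap R1 ↔ R2
R3 ← R3 − (1/5)·R1: [0, -1, -2/5, -2, 11/5, -18/5, 74/5]
R4 ← R4 + (1/5)·R1: [0, -8, 2/5, -6, 4/5, 18/5, 66/5]
R5 ← R5 − (2/5)·R1: [0, 0, 21/5, 3, -23/5, -16/5, -42/5]
R3 ← R3 + (1/2)·R2: [0, 0, -12/5, -3, 37/10, -31/10, 183/10]
R4 ← R4 + (4)·R2: [0, 0, -78/5, -14, 64/5, 38/5, 206/5]
R4 ← R4 − (13/2)·R3: [0, 0, 0, 11/2, -45/4, 111/4, -311/4]
R5 ← R5 + (7/4)·R3: [0, 0, 0, -9/4, 15/8, -69/8, 189/8]
R5 ← R5 + (9/22)·R4: [0, 0, 0, 0, -30/11, 30/11, -90/11]
The echelon form has 5 nonzero rows, and every pivot lies in the first 6 columns, so rank(A) = rank([A|b]) = 5.
The system is consistent.
rank = 5 < 6 unknowns, so there are infinitely many solutions.

infinite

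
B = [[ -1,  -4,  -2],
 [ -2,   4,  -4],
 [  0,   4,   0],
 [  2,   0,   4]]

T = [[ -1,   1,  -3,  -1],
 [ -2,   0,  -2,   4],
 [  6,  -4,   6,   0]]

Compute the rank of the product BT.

2

First compute BT:
[[ -3,   7,  -1, -15],
 [-30,  14, -26,  18],
 [ -8,   0,  -8,  16],
 [ 22, -14,  18,  -2]]
Now row reduce the product.
R2 ← R2 − (10)·R1: [0, -56, -16, 168]
R3 ← R3 − (8/3)·R1: [0, -56/3, -16/3, 56]
R4 ← R4 + (22/3)·R1: [0, 112/3, 32/3, -112]
R3 ← R3 − (1/3)·R2: [0, 0, 0, 0]
R4 ← R4 + (2/3)·R2: [0, 0, 0, 0]
2 nonzero rows, so rank(BT) = 2.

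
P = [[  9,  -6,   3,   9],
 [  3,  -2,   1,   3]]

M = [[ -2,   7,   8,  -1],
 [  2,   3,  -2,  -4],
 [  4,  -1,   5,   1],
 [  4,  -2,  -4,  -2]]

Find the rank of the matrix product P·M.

First compute PM:
[[ 18,  24,  63,   0],
 [  6,   8,  21,   0]]
Now row reduce the product.
R2 ← R2 − (1/3)·R1: [0, 0, 0, 0]
1 nonzero row, so rank(PM) = 1.

1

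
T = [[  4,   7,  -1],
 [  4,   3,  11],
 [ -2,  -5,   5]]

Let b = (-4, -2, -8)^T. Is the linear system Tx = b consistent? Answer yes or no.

Row reduce the augmented matrix [T | b].
R2 ← R2 − R1: [0, -4, 12, 2]
R3 ← R3 + (1/2)·R1: [0, -3/2, 9/2, -10]
R3 ← R3 − (3/8)·R2: [0, 0, 0, -43/4]
The echelon form has 3 nonzero rows; the last pivot sits in the augmented column, so rank(T) = 2 but rank([T|b]) = 3.
Since the ranks differ, the system is inconsistent.

no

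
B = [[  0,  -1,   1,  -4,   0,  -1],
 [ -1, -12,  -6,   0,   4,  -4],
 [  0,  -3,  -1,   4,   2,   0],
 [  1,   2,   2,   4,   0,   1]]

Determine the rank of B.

4

Row reduce to echelon form.
Swap R1 ↔ R2
R4 ← R4 + R1: [0, -10, -4, 4, 4, -3]
R3 ← R3 − (3)·R2: [0, 0, -4, 16, 2, 3]
R4 ← R4 − (10)·R2: [0, 0, -14, 44, 4, 7]
R4 ← R4 − (7/2)·R3: [0, 0, 0, -12, -3, -7/2]
Echelon form has 4 nonzero rows, so rank(B) = 4.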